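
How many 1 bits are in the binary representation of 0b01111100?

n = 1111100
Count the 1s: 1 + 1 + 1 + 1 + 1 = 5

5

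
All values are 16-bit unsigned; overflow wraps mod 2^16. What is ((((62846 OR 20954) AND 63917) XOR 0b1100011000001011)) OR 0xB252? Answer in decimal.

47095

62846 = 1111010101111110
20954 = 0101000111011010
→ OR → 1111010111111110 = 62974
63917 = 1111100110101101
→ AND → 1111000110101100 = 61868
0b1100011000001011 = 1100011000001011
→ XOR → 0011011110100111 = 14247
0xB252 = 1011001001010010
→ OR → 1011011111110111 = 47095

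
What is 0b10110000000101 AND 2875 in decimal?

2049

a = 10110000000101
2875 = 00101100111011
AND → 00100000000001 = 2049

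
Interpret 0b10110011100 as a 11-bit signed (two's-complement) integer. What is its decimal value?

pattern = 10110011100 (MSB is 1 ⇒ negative)
Invert: 01001100011, add 1 → 01001100100 = 612, so the value is -612.
(Equivalently: 1436 - 2^11 = 1436 - 2048 = -612.)

-612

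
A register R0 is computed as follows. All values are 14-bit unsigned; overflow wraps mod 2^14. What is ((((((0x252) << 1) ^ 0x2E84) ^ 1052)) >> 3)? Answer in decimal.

0x252 = 00001001010010
→ << 1 (mod 2^14) → 00010010100100 = 1188
0x2E84 = 10111010000100
→ ^ → 10101000100000 = 10784
1052 = 00010000011100
→ ^ → 10111000111100 = 11836
→ >> 3 → 00010111000111 = 1479

1479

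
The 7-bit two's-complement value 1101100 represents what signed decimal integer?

-20

pattern = 1101100 (MSB is 1 ⇒ negative)
Invert: 0010011, add 1 → 0010100 = 20, so the value is -20.
(Equivalently: 108 - 2^7 = 108 - 128 = -20.)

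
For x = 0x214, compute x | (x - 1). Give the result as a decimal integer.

x = 1000010100 = 532
x - 1 = 1000010011
OR    = 1000010111 = 535
(x | (x - 1) sets all bits below the lowest set bit.)

535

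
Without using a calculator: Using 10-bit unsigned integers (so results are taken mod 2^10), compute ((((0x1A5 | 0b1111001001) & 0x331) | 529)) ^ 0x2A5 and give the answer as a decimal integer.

404

0x1A5 = 0110100101
0b1111001001 = 1111001001
→ | → 1111101101 = 1005
0x331 = 1100110001
→ & → 1100100001 = 801
529 = 1000010001
→ | → 1100110001 = 817
0x2A5 = 1010100101
→ ^ → 0110010100 = 404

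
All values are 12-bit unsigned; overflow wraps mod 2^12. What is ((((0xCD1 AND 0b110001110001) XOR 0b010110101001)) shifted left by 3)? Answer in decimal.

0xCD1 = 110011010001
0b110001110001 = 110001110001
→ AND → 110001010001 = 3153
0b010110101001 = 010110101001
→ XOR → 100111111000 = 2552
→ shifted left by 3 (mod 2^12) → 111111000000 = 4032

4032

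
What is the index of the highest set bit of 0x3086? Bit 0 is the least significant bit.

0x3086 = 11000010000110
The topmost 1 is at position 13 (since 2^13 = 8192 ≤ 12422 < 16384).

13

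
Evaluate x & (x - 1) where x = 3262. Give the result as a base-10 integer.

x = 110010111110 = 3262
x - 1 = 110010111101
AND   = 110010111100 = 3260
(x & (x - 1) clears the lowest set bit of x.)

3260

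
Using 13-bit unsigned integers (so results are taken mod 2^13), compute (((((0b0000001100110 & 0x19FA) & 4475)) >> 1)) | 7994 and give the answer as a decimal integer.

0b0000001100110 = 0000001100110
0x19FA = 1100111111010
→ & → 0000001100010 = 98
4475 = 1000101111011
→ & → 0000001100010 = 98
→ >> 1 → 0000000110001 = 49
7994 = 1111100111010
→ | → 1111100111011 = 7995

7995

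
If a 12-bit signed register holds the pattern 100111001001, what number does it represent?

-1591

pattern = 100111001001 (MSB is 1 ⇒ negative)
Invert: 011000110110, add 1 → 011000110111 = 1591, so the value is -1591.
(Equivalently: 2505 - 2^12 = 2505 - 4096 = -1591.)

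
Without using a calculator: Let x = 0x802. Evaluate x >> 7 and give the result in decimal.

16

0x802 = 100000000010
shift right by 7 → 000000010000 = 16
(equivalently, floor(2050 / 128))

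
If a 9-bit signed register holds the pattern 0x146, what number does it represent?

pattern = 101000110 (MSB is 1 ⇒ negative)
Invert: 010111001, add 1 → 010111010 = 186, so the value is -186.
(Equivalently: 326 - 2^9 = 326 - 512 = -186.)

-186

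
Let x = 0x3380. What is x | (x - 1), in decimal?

x = 11001110000000 = 13184
x - 1 = 11001101111111
OR    = 11001111111111 = 13311
(x | (x - 1) sets all bits below the lowest set bit.)

13311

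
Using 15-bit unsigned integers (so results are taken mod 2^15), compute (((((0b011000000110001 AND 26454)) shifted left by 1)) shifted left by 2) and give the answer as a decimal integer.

0b011000000110001 = 011000000110001
26454 = 110011101010110
→ AND → 010000000010000 = 8208
→ shifted left by 1 (mod 2^15) → 100000000100000 = 16416
→ shifted left by 2 (mod 2^15) → 000000010000000 = 128

128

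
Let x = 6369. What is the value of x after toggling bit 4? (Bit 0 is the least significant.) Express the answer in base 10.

6385

x = 01100011100001
bit 4 is currently 0; toggle it via x ^ (1 << 4) = x ^ 16
→ 01100011110001 = 6385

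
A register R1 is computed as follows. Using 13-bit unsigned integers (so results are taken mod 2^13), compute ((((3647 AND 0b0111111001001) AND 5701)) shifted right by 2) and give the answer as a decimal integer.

3647 = 0111000111111
0b0111111001001 = 0111111001001
→ AND → 0111000001001 = 3593
5701 = 1011001000101
→ AND → 0011000000001 = 1537
→ shifted right by 2 → 0000110000000 = 384

384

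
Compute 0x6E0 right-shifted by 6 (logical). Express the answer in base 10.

0x6E0 = 11011100000
shift right by 6 → 00000011011 = 27
(equivalently, floor(1760 / 64))

27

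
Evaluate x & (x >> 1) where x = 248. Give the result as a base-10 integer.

x = 11111000 = 248
x>>1 = 01111100
AND  = 01111000 = 120
(x & (x >> 1) has a 1 wherever x has two consecutive 1 bits.)

120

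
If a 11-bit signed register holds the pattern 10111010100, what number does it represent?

pattern = 10111010100 (MSB is 1 ⇒ negative)
Invert: 01000101011, add 1 → 01000101100 = 556, so the value is -556.
(Equivalently: 1492 - 2^11 = 1492 - 2048 = -556.)

-556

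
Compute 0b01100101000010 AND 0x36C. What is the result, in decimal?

320

a = 1100101000010
0x36C = 0001101101100
AND → 0000101000000 = 320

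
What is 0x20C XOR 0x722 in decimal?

0x20C = 01000001100
0x722 = 11100100010
XOR → 10100101110 = 1326

1326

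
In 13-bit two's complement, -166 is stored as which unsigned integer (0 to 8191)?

8026

166 in 13 bits: 0000010100110
Invert: 1111101011001
Add 1:  1111101011010 = 8026
(Check: 2^13 - 166 = 8192 - 166 = 8026.)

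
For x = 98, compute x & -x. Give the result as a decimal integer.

2

x = 1100010 = 98
-x (two's complement) = …0011110
AND   = 0000010 = 2
(x & -x isolates the lowest set bit of x.)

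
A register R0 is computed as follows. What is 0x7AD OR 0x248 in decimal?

2029

0x7AD = 11110101101
0x248 = 01001001000
 OR → 11111101101 = 2029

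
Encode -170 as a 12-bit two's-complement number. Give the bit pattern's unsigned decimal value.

3926

170 in 12 bits: 000010101010
Invert: 111101010101
Add 1:  111101010110 = 3926
(Check: 2^12 - 170 = 4096 - 170 = 3926.)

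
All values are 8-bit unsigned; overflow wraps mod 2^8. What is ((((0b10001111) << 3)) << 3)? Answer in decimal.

192

0b10001111 = 10001111
→ << 3 (mod 2^8) → 01111000 = 120
→ << 3 (mod 2^8) → 11000000 = 192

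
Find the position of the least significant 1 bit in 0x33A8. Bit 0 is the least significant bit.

0x33A8 = 11001110101000
Trailing zeros: 3, so the lowest set bit is bit 3 (value 8).

3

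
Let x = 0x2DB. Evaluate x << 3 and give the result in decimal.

5848

0x2DB = 0001011011011
shift left by 3 → 1011011011000 = 5848
(equivalently, 731 × 2^3 = 731 × 8)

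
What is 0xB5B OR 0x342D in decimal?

0xB5B = 00101101011011
0x342D = 11010000101101
 OR → 11111101111111 = 16255

16255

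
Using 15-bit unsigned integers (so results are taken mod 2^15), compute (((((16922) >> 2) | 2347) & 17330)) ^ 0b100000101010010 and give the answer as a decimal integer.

16922 = 100001000011010
→ >> 2 → 001000010000110 = 4230
2347 = 000100100101011
→ | → 001100110101111 = 6575
17330 = 100001110110010
→ & → 000000110100010 = 418
0b100000101010010 = 100000101010010
→ ^ → 100000011110000 = 16624

16624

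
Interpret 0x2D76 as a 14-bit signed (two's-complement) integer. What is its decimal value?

pattern = 10110101110110 (MSB is 1 ⇒ negative)
Invert: 01001010001001, add 1 → 01001010001010 = 4746, so the value is -4746.
(Equivalently: 11638 - 2^14 = 11638 - 16384 = -4746.)

-4746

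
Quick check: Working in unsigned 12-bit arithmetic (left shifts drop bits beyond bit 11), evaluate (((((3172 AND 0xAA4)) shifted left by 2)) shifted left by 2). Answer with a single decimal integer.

576

3172 = 110001100100
0xAA4 = 101010100100
→ AND → 100000100100 = 2084
→ shifted left by 2 (mod 2^12) → 000010010000 = 144
→ shifted left by 2 (mod 2^12) → 001001000000 = 576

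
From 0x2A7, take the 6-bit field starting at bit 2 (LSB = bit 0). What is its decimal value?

v = 01010100111
Shift right by 2: 010101001
Mask low 6 bits: 101001 = 41

41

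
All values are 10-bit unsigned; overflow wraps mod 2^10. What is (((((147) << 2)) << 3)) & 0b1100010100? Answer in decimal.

512

147 = 0010010011
→ << 2 (mod 2^10) → 1001001100 = 588
→ << 3 (mod 2^10) → 1001100000 = 608
0b1100010100 = 1100010100
→ & → 1000000000 = 512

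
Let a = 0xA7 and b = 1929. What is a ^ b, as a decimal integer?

0xA7 = 00010100111
1929 = 11110001001
XOR → 11100101110 = 1838

1838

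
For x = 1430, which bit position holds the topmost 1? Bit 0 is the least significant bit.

1430 = 10110010110
The topmost 1 is at position 10 (since 2^10 = 1024 ≤ 1430 < 2048).

10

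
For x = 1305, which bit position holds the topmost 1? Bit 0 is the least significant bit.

10

1305 = 10100011001
The topmost 1 is at position 10 (since 2^10 = 1024 ≤ 1305 < 2048).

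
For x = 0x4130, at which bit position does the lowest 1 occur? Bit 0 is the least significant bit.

0x4130 = 100000100110000
Trailing zeros: 4, so the lowest set bit is bit 4 (value 16).

4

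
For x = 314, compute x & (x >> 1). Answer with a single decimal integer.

x = 100111010 = 314
x>>1 = 010011101
AND  = 000011000 = 24
(x & (x >> 1) has a 1 wherever x has two consecutive 1 bits.)

24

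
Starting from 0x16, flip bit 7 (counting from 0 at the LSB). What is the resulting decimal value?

150

x = 00010110
bit 7 is currently 0; toggle it via x ^ (1 << 7) = x ^ 128
→ 10010110 = 150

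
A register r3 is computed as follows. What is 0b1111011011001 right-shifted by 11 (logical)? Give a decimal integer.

x = 1111011011001
shift right by 11 → 0000000000011 = 3
(equivalently, floor(7897 / 2048))

3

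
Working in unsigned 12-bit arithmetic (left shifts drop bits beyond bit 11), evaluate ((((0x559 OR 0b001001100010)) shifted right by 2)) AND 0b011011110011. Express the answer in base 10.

0x559 = 010101011001
0b001001100010 = 001001100010
→ OR → 011101111011 = 1915
→ shifted right by 2 → 000111011110 = 478
0b011011110011 = 011011110011
→ AND → 000011010010 = 210

210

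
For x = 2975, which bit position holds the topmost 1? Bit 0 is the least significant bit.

11

2975 = 101110011111
The topmost 1 is at position 11 (since 2^11 = 2048 ≤ 2975 < 4096).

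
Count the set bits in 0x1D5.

6

0x1D5 = 111010101
Count the 1s: 1 + 1 + 1 + 1 + 1 + 1 = 6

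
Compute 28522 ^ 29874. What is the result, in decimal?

7128

28522 = 110111101101010
29874 = 111010010110010
XOR → 001101111011000 = 7128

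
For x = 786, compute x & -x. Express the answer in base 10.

2

x = 1100010010 = 786
-x (two's complement) = …0011101110
AND   = 0000000010 = 2
(x & -x isolates the lowest set bit of x.)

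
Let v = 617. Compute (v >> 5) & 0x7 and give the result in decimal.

v = 1001101001
Shift right by 5: 10011
Mask low 3 bits: 011 = 3

3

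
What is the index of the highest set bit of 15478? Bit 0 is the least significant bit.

13

15478 = 11110001110110
The topmost 1 is at position 13 (since 2^13 = 8192 ≤ 15478 < 16384).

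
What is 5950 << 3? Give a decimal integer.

5950 = 0001011100111110
shift left by 3 → 1011100111110000 = 47600
(equivalently, 5950 × 2^3 = 5950 × 8)

47600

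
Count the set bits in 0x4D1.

0x4D1 = 10011010001
Count the 1s: 1 + 1 + 1 + 1 + 1 = 5

5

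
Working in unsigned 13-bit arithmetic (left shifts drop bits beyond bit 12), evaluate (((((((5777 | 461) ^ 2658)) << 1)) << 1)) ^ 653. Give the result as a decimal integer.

5233

5777 = 1011010010001
461 = 0000111001101
→ | → 1011111011101 = 6109
2658 = 0101001100010
→ ^ → 1110110111111 = 7615
→ << 1 (mod 2^13) → 1101101111110 = 7038
→ << 1 (mod 2^13) → 1011011111100 = 5884
653 = 0001010001101
→ ^ → 1010001110001 = 5233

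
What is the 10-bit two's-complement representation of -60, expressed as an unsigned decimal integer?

964

60 in 10 bits: 0000111100
Invert: 1111000011
Add 1:  1111000100 = 964
(Check: 2^10 - 60 = 1024 - 60 = 964.)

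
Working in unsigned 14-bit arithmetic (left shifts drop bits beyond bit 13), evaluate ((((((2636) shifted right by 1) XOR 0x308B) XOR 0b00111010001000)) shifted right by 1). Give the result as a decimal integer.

7570

2636 = 00101001001100
→ shifted right by 1 → 00010100100110 = 1318
0x308B = 11000010001011
→ XOR → 11010110101101 = 13741
0b00111010001000 = 00111010001000
→ XOR → 11101100100101 = 15141
→ shifted right by 1 → 01110110010010 = 7570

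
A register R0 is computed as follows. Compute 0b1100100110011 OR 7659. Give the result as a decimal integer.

a = 1100100110011
7659 = 1110111101011
 OR → 1110111111011 = 7675

7675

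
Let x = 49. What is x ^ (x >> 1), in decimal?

41

x = 110001 = 49
x>>1 = 011000
XOR  = 101001 = 41
(x ^ (x >> 1) gives the standard binary-reflected Gray code of x.)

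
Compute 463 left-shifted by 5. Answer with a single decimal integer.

463 = 00000111001111
shift left by 5 → 11100111100000 = 14816
(equivalently, 463 × 2^5 = 463 × 32)

14816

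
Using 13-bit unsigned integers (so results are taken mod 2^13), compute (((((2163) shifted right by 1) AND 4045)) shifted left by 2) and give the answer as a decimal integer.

2163 = 0100001110011
→ shifted right by 1 → 0010000111001 = 1081
4045 = 0111111001101
→ AND → 0010000001001 = 1033
→ shifted left by 2 (mod 2^13) → 1000000100100 = 4132

4132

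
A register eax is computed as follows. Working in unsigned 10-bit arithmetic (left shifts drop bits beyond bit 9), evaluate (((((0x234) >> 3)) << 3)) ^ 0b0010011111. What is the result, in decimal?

687

0x234 = 1000110100
→ >> 3 → 0001000110 = 70
→ << 3 (mod 2^10) → 1000110000 = 560
0b0010011111 = 0010011111
→ ^ → 1010101111 = 687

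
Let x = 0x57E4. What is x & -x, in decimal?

4

x = 101011111100100 = 22500
-x (two's complement) = …010100000011100
AND   = 000000000000100 = 4
(x & -x isolates the lowest set bit of x.)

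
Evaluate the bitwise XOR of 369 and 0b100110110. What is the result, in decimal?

71

369 = 101110001
b = 100110110
XOR → 001000111 = 71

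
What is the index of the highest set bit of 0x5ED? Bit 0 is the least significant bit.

0x5ED = 10111101101
The topmost 1 is at position 10 (since 2^10 = 1024 ≤ 1517 < 2048).

10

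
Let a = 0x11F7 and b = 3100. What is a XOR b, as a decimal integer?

7659

0x11F7 = 1000111110111
3100 = 0110000011100
XOR → 1110111101011 = 7659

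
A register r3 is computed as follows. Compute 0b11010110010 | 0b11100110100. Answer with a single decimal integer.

1974

a = 11010110010
b = 11100110100
 OR → 11110110110 = 1974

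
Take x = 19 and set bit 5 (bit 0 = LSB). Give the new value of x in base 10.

51

x = 0000010011
bit 5 is currently 0; set it via x | (1 << 5) = x | 32
→ 0000110011 = 51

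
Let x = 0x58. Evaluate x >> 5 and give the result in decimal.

0x58 = 1011000
shift right by 5 → 0000010 = 2
(equivalently, floor(88 / 32))

2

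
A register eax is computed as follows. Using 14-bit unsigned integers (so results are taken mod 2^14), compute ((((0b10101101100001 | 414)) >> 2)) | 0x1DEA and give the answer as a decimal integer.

0b10101101100001 = 10101101100001
414 = 00000110011110
→ | → 10101111111111 = 11263
→ >> 2 → 00101011111111 = 2815
0x1DEA = 01110111101010
→ | → 01111111111111 = 8191

8191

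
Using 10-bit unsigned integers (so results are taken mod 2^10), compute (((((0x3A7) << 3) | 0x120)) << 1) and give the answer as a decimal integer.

0x3A7 = 1110100111
→ << 3 (mod 2^10) → 0100111000 = 312
0x120 = 0100100000
→ | → 0100111000 = 312
→ << 1 (mod 2^10) → 1001110000 = 624

624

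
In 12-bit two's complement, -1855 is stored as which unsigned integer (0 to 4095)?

2241

1855 in 12 bits: 011100111111
Invert: 100011000000
Add 1:  100011000001 = 2241
(Check: 2^12 - 1855 = 4096 - 1855 = 2241.)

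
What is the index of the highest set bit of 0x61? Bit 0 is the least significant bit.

0x61 = 1100001
The topmost 1 is at position 6 (since 2^6 = 64 ≤ 97 < 128).

6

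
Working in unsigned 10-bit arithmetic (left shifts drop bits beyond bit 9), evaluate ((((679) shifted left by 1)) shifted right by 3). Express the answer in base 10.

679 = 1010100111
→ shifted left by 1 (mod 2^10) → 0101001110 = 334
→ shifted right by 3 → 0000101001 = 41

41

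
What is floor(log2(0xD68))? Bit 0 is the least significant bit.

0xD68 = 110101101000
The topmost 1 is at position 11 (since 2^11 = 2048 ≤ 3432 < 4096).

11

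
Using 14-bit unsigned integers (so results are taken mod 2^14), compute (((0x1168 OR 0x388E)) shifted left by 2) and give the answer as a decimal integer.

0x1168 = 01000101101000
0x388E = 11100010001110
→ OR → 11100111101110 = 14830
→ shifted left by 2 (mod 2^14) → 10011110111000 = 10168

10168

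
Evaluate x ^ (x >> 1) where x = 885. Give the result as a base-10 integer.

719

x = 1101110101 = 885
x>>1 = 0110111010
XOR  = 1011001111 = 719
(x ^ (x >> 1) gives the standard binary-reflected Gray code of x.)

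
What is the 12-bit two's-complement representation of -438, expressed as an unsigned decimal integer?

3658

438 in 12 bits: 000110110110
Invert: 111001001001
Add 1:  111001001010 = 3658
(Check: 2^12 - 438 = 4096 - 438 = 3658.)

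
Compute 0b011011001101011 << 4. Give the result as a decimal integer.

222896

x = 000011011001101011
shift left by 4 → 110110011010110000 = 222896
(equivalently, 13931 × 2^4 = 13931 × 16)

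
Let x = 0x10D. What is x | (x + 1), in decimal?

271

x = 100001101 = 269
x + 1 = 100001110
OR    = 100001111 = 271
(x | (x + 1) sets the lowest cleared bit.)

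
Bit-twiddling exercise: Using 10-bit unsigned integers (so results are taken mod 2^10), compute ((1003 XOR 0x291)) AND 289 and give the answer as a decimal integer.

288

1003 = 1111101011
0x291 = 1010010001
→ XOR → 0101111010 = 378
289 = 0100100001
→ AND → 0100100000 = 288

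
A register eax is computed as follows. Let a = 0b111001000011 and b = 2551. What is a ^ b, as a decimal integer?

a = 111001000011
2551 = 100111110111
XOR → 011110110100 = 1972

1972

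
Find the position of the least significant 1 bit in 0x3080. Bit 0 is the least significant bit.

0x3080 = 11000010000000
Trailing zeros: 7, so the lowest set bit is bit 7 (value 128).

7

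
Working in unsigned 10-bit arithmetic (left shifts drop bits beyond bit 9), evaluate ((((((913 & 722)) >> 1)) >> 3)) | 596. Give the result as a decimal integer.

913 = 1110010001
722 = 1011010010
→ & → 1010010000 = 656
→ >> 1 → 0101001000 = 328
→ >> 3 → 0000101001 = 41
596 = 1001010100
→ | → 1001111101 = 637

637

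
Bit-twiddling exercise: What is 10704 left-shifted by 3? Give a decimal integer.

85632

10704 = 00010100111010000
shift left by 3 → 10100111010000000 = 85632
(equivalently, 10704 × 2^3 = 10704 × 8)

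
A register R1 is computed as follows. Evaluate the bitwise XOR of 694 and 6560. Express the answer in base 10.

694 = 0001010110110
6560 = 1100110100000
XOR → 1101100010110 = 6934

6934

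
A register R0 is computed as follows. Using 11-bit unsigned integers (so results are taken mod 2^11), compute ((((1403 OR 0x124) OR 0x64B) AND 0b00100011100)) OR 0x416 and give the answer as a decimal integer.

1403 = 10101111011
0x124 = 00100100100
→ OR → 10101111111 = 1407
0x64B = 11001001011
→ OR → 11101111111 = 1919
0b00100011100 = 00100011100
→ AND → 00100011100 = 284
0x416 = 10000010110
→ OR → 10100011110 = 1310

1310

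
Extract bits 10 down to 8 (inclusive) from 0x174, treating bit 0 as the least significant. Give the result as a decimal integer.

1

v = 00101110100
Shift right by 8: 001
Mask low 3 bits: 001 = 1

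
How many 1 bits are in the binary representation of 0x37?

5

0x37 = 110111
Count the 1s: 1 + 1 + 1 + 1 + 1 = 5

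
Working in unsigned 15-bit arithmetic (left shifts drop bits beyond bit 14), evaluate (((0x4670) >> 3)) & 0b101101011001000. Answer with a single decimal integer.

0x4670 = 100011001110000
→ >> 3 → 000100011001110 = 2254
0b101101011001000 = 101101011001000
→ & → 000100011001000 = 2248

2248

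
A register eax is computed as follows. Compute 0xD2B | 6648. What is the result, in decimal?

7675

0xD2B = 0110100101011
6648 = 1100111111000
 OR → 1110111111011 = 7675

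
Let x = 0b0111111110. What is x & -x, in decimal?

x = 111111110 = 510
-x (two's complement) = …000000010
AND   = 000000010 = 2
(x & -x isolates the lowest set bit of x.)

2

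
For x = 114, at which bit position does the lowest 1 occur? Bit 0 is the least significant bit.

114 = 1110010
Trailing zeros: 1, so the lowest set bit is bit 1 (value 2).

1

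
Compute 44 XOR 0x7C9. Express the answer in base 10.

44 = 00000101100
0x7C9 = 11111001001
XOR → 11111100101 = 2021

2021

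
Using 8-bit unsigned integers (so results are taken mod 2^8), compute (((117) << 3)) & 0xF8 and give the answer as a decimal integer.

117 = 01110101
→ << 3 (mod 2^8) → 10101000 = 168
0xF8 = 11111000
→ & → 10101000 = 168

168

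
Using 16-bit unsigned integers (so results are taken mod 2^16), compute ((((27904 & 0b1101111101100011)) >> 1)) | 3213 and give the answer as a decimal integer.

11917

27904 = 0110110100000000
0b1101111101100011 = 1101111101100011
→ & → 0100110100000000 = 19712
→ >> 1 → 0010011010000000 = 9856
3213 = 0000110010001101
→ | → 0010111010001101 = 11917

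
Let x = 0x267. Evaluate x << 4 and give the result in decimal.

9840

0x267 = 00001001100111
shift left by 4 → 10011001110000 = 9840
(equivalently, 615 × 2^4 = 615 × 16)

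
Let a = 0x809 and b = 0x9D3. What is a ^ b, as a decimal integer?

0x809 = 100000001001
0x9D3 = 100111010011
XOR → 000111011010 = 474

474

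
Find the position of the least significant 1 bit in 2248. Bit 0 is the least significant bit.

3

2248 = 100011001000
Trailing zeros: 3, so the lowest set bit is bit 3 (value 8).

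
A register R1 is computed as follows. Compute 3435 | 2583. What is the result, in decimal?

3435 = 110101101011
2583 = 101000010111
 OR → 111101111111 = 3967

3967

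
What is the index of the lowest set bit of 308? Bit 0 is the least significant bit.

308 = 100110100
Trailing zeros: 2, so the lowest set bit is bit 2 (value 4).

2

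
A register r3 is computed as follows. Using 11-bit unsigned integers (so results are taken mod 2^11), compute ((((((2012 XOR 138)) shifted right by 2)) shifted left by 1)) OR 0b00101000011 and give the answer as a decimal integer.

2012 = 11111011100
138 = 00010001010
→ XOR → 11101010110 = 1878
→ shifted right by 2 → 00111010101 = 469
→ shifted left by 1 (mod 2^11) → 01110101010 = 938
0b00101000011 = 00101000011
→ OR → 01111101011 = 1003

1003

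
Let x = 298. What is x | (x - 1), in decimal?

299

x = 100101010 = 298
x - 1 = 100101001
OR    = 100101011 = 299
(x | (x - 1) sets all bits below the lowest set bit.)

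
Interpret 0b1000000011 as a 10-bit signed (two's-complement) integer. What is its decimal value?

-509

pattern = 1000000011 (MSB is 1 ⇒ negative)
Invert: 0111111100, add 1 → 0111111101 = 509, so the value is -509.
(Equivalently: 515 - 2^10 = 515 - 1024 = -509.)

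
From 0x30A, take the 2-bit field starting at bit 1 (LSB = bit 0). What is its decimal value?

v = 01100001010
Shift right by 1: 0110000101
Mask low 2 bits: 01 = 1

1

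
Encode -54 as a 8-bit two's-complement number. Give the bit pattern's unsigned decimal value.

54 in 8 bits: 00110110
Invert: 11001001
Add 1:  11001010 = 202
(Check: 2^8 - 54 = 256 - 54 = 202.)

202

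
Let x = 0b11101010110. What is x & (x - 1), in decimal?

x = 11101010110 = 1878
x - 1 = 11101010101
AND   = 11101010100 = 1876
(x & (x - 1) clears the lowest set bit of x.)

1876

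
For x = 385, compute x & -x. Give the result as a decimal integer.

1

x = 110000001 = 385
-x (two's complement) = …001111111
AND   = 000000001 = 1
(x & -x isolates the lowest set bit of x.)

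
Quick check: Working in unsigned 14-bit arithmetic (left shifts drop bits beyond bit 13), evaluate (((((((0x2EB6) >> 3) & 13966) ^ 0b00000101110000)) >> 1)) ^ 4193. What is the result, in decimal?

0x2EB6 = 10111010110110
→ >> 3 → 00010111010110 = 1494
13966 = 11011010001110
→ & → 00010010000110 = 1158
0b00000101110000 = 00000101110000
→ ^ → 00010111110110 = 1526
→ >> 1 → 00001011111011 = 763
4193 = 01000001100001
→ ^ → 01001010011010 = 4762

4762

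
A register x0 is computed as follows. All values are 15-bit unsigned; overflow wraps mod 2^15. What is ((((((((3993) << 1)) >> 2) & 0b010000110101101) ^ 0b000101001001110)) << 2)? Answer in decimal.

12040

3993 = 000111110011001
→ << 1 (mod 2^15) → 001111100110010 = 7986
→ >> 2 → 000011111001100 = 1996
0b010000110101101 = 010000110101101
→ & → 000000110001100 = 396
0b000101001001110 = 000101001001110
→ ^ → 000101111000010 = 3010
→ << 2 (mod 2^15) → 010111100001000 = 12040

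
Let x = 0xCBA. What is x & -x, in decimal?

2

x = 110010111010 = 3258
-x (two's complement) = …001101000110
AND   = 000000000010 = 2
(x & -x isolates the lowest set bit of x.)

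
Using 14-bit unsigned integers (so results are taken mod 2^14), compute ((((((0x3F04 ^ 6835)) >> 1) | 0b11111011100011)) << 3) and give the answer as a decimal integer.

0x3F04 = 11111100000100
6835 = 01101010110011
→ ^ → 10010110110111 = 9655
→ >> 1 → 01001011011011 = 4827
0b11111011100011 = 11111011100011
→ | → 11111011111011 = 16123
→ << 3 (mod 2^14) → 11011111011000 = 14296

14296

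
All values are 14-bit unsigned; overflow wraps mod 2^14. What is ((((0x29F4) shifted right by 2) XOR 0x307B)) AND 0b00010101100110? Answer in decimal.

0x29F4 = 10100111110100
→ shifted right by 2 → 00101001111101 = 2685
0x307B = 11000001111011
→ XOR → 11101000000110 = 14854
0b00010101100110 = 00010101100110
→ AND → 00000000000110 = 6

6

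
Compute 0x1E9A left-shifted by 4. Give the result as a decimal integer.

125344

0x1E9A = 00001111010011010
shift left by 4 → 11110100110100000 = 125344
(equivalently, 7834 × 2^4 = 7834 × 16)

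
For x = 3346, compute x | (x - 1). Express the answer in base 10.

x = 110100010010 = 3346
x - 1 = 110100010001
OR    = 110100010011 = 3347
(x | (x - 1) sets all bits below the lowest set bit.)

3347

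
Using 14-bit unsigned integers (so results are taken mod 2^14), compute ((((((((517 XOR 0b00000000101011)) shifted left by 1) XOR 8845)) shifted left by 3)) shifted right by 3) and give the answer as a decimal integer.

517 = 00001000000101
0b00000000101011 = 00000000101011
→ XOR → 00001000101110 = 558
→ shifted left by 1 (mod 2^14) → 00010001011100 = 1116
8845 = 10001010001101
→ XOR → 10011011010001 = 9937
→ shifted left by 3 (mod 2^14) → 11011010001000 = 13960
→ shifted right by 3 → 00011011010001 = 1745

1745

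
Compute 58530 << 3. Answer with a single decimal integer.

58530 = 0001110010010100010
shift left by 3 → 1110010010100010000 = 468240
(equivalently, 58530 × 2^3 = 58530 × 8)

468240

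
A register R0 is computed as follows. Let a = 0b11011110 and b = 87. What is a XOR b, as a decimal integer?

137

a = 11011110
87 = 01010111
XOR → 10001001 = 137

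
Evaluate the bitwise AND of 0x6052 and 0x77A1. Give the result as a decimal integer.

0x6052 = 110000001010010
0x77A1 = 111011110100001
AND → 110000000000000 = 24576

24576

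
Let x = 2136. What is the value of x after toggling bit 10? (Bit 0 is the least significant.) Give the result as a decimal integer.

x = 100001011000
bit 10 is currently 0; toggle it via x ^ (1 << 10) = x ^ 1024
→ 110001011000 = 3160

3160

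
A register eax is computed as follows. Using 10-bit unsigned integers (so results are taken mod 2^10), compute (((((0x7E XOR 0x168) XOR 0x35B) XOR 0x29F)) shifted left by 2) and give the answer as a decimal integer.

0x7E = 0001111110
0x168 = 0101101000
→ XOR → 0100010110 = 278
0x35B = 1101011011
→ XOR → 1001001101 = 589
0x29F = 1010011111
→ XOR → 0011010010 = 210
→ shifted left by 2 (mod 2^10) → 1101001000 = 840

840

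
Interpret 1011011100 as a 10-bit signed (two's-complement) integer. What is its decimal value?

pattern = 1011011100 (MSB is 1 ⇒ negative)
Invert: 0100100011, add 1 → 0100100100 = 292, so the value is -292.
(Equivalently: 732 - 2^10 = 732 - 1024 = -292.)

-292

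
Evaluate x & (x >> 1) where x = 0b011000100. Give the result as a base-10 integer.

64

x = 11000100 = 196
x>>1 = 01100010
AND  = 01000000 = 64
(x & (x >> 1) has a 1 wherever x has two consecutive 1 bits.)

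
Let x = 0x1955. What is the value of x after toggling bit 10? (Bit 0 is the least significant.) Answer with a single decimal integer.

7509

x = 1100101010101
bit 10 is currently 0; toggle it via x ^ (1 << 10) = x ^ 1024
→ 1110101010101 = 7509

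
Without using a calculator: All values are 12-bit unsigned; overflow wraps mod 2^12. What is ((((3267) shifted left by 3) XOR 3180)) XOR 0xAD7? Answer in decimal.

3267 = 110011000011
→ shifted left by 3 (mod 2^12) → 011000011000 = 1560
3180 = 110001101100
→ XOR → 101001110100 = 2676
0xAD7 = 101011010111
→ XOR → 000010100011 = 163

163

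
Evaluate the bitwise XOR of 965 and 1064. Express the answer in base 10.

965 = 01111000101
1064 = 10000101000
XOR → 11111101101 = 2029

2029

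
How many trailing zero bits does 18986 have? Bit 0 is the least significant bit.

1

18986 = 100101000101010
Trailing zeros: 1, so the lowest set bit is bit 1 (value 2).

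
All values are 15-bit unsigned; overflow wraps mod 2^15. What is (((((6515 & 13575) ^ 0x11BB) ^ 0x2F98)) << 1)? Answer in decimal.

24128

6515 = 001100101110011
13575 = 011010100000111
→ & → 001000100000011 = 4355
0x11BB = 001000110111011
→ ^ → 000000010111000 = 184
0x2F98 = 010111110011000
→ ^ → 010111100100000 = 12064
→ << 1 (mod 2^15) → 101111001000000 = 24128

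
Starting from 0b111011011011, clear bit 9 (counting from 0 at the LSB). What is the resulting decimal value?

x = 111011011011
bit 9 is currently 1; clear it via x & ~(1 << 9) = x & ~512
→ 110011011011 = 3291

3291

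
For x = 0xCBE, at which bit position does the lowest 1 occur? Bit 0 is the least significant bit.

0xCBE = 110010111110
Trailing zeros: 1, so the lowest set bit is bit 1 (value 2).

1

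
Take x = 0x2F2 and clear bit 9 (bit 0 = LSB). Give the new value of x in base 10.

242

x = 001011110010
bit 9 is currently 1; clear it via x & ~(1 << 9) = x & ~512
→ 000011110010 = 242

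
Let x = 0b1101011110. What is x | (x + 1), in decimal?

863

x = 1101011110 = 862
x + 1 = 1101011111
OR    = 1101011111 = 863
(x | (x + 1) sets the lowest cleared bit.)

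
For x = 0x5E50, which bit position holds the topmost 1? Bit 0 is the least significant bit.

14

0x5E50 = 101111001010000
The topmost 1 is at position 14 (since 2^14 = 16384 ≤ 24144 < 32768).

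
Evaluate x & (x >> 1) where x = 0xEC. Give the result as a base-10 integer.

x = 11101100 = 236
x>>1 = 01110110
AND  = 01100100 = 100
(x & (x >> 1) has a 1 wherever x has two consecutive 1 bits.)

100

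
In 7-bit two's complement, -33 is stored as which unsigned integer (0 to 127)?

33 in 7 bits: 0100001
Invert: 1011110
Add 1:  1011111 = 95
(Check: 2^7 - 33 = 128 - 33 = 95.)

95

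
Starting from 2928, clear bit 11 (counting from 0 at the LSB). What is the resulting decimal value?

880

x = 101101110000
bit 11 is currently 1; clear it via x & ~(1 << 11) = x & ~2048
→ 001101110000 = 880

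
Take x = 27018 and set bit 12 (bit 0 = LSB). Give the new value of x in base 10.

x = 110100110001010
bit 12 is currently 0; set it via x | (1 << 12) = x | 4096
→ 111100110001010 = 31114

31114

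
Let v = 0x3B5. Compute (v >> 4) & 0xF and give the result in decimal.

v = 0001110110101
Shift right by 4: 000111011
Mask low 4 bits: 1011 = 11

11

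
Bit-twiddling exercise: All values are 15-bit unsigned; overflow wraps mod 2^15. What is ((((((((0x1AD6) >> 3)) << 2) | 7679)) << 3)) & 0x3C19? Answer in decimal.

11288

0x1AD6 = 001101011010110
→ >> 3 → 000001101011010 = 858
→ << 2 (mod 2^15) → 000110101101000 = 3432
7679 = 001110111111111
→ | → 001110111111111 = 7679
→ << 3 (mod 2^15) → 110111111111000 = 28664
0x3C19 = 011110000011001
→ & → 010110000011000 = 11288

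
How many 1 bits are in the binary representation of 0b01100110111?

7

n = 1100110111
Count the 1s: 1 + 1 + 1 + 1 + 1 + 1 + 1 = 7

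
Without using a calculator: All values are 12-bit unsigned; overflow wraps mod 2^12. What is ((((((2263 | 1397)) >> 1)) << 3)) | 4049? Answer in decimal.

2263 = 100011010111
1397 = 010101110101
→ | → 110111110111 = 3575
→ >> 1 → 011011111011 = 1787
→ << 3 (mod 2^12) → 011111011000 = 2008
4049 = 111111010001
→ | → 111111011001 = 4057

4057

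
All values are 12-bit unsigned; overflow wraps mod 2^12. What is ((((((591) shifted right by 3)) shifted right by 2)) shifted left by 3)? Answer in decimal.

144

591 = 001001001111
→ shifted right by 3 → 000001001001 = 73
→ shifted right by 2 → 000000010010 = 18
→ shifted left by 3 (mod 2^12) → 000010010000 = 144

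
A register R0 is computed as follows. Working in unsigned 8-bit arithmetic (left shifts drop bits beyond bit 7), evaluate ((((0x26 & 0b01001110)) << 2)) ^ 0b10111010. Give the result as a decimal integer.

162

0x26 = 00100110
0b01001110 = 01001110
→ & → 00000110 = 6
→ << 2 (mod 2^8) → 00011000 = 24
0b10111010 = 10111010
→ ^ → 10100010 = 162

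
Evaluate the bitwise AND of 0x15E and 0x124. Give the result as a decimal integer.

260

0x15E = 101011110
0x124 = 100100100
AND → 100000100 = 260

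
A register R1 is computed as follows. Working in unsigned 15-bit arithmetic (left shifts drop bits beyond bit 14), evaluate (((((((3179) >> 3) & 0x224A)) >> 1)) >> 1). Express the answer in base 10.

3179 = 000110001101011
→ >> 3 → 000000110001101 = 397
0x224A = 010001001001010
→ & → 000000000001000 = 8
→ >> 1 → 000000000000100 = 4
→ >> 1 → 000000000000010 = 2

2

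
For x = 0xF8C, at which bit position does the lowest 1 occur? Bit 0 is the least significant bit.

2

0xF8C = 111110001100
Trailing zeros: 2, so the lowest set bit is bit 2 (value 4).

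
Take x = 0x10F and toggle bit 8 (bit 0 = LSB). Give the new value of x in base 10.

15

x = 100001111
bit 8 is currently 1; toggle it via x ^ (1 << 8) = x ^ 256
→ 000001111 = 15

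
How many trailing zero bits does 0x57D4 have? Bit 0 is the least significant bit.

0x57D4 = 101011111010100
Trailing zeros: 2, so the lowest set bit is bit 2 (value 4).

2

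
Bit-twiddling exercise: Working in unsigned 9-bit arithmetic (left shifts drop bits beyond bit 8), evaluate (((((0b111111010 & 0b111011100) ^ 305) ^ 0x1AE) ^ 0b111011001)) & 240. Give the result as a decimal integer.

144

0b111111010 = 111111010
0b111011100 = 111011100
→ & → 111011000 = 472
305 = 100110001
→ ^ → 011101001 = 233
0x1AE = 110101110
→ ^ → 101000111 = 327
0b111011001 = 111011001
→ ^ → 010011110 = 158
240 = 011110000
→ & → 010010000 = 144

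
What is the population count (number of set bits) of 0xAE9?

7

0xAE9 = 101011101001
Count the 1s: 1 + 1 + 1 + 1 + 1 + 1 + 1 = 7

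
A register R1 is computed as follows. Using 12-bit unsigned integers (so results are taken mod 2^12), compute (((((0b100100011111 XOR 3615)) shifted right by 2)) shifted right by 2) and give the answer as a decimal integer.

112

0b100100011111 = 100100011111
3615 = 111000011111
→ XOR → 011100000000 = 1792
→ shifted right by 2 → 000111000000 = 448
→ shifted right by 2 → 000001110000 = 112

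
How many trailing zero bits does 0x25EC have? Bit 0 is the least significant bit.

2

0x25EC = 10010111101100
Trailing zeros: 2, so the lowest set bit is bit 2 (value 4).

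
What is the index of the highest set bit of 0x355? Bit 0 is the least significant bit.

0x355 = 1101010101
The topmost 1 is at position 9 (since 2^9 = 512 ≤ 853 < 1024).

9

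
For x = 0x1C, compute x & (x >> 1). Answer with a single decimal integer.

x = 11100 = 28
x>>1 = 01110
AND  = 01100 = 12
(x & (x >> 1) has a 1 wherever x has two consecutive 1 bits.)

12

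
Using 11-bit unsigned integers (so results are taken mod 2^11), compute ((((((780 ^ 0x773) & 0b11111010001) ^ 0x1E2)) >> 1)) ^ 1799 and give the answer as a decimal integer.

780 = 01100001100
0x773 = 11101110011
→ ^ → 10001111111 = 1151
0b11111010001 = 11111010001
→ & → 10001010001 = 1105
0x1E2 = 00111100010
→ ^ → 10110110011 = 1459
→ >> 1 → 01011011001 = 729
1799 = 11100000111
→ ^ → 10111011110 = 1502

1502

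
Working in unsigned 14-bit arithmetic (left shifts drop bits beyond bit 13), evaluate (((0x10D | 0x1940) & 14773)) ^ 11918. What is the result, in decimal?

14219

0x10D = 00000100001101
0x1940 = 01100101000000
→ | → 01100101001101 = 6477
14773 = 11100110110101
→ & → 01100100000101 = 6405
11918 = 10111010001110
→ ^ → 11011110001011 = 14219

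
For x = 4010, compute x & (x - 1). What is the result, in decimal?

4008

x = 111110101010 = 4010
x - 1 = 111110101001
AND   = 111110101000 = 4008
(x & (x - 1) clears the lowest set bit of x.)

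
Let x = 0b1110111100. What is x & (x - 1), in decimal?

952

x = 1110111100 = 956
x - 1 = 1110111011
AND   = 1110111000 = 952
(x & (x - 1) clears the lowest set bit of x.)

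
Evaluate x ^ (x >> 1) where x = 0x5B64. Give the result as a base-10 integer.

30422

x = 101101101100100 = 23396
x>>1 = 010110110110010
XOR  = 111011011010110 = 30422
(x ^ (x >> 1) gives the standard binary-reflected Gray code of x.)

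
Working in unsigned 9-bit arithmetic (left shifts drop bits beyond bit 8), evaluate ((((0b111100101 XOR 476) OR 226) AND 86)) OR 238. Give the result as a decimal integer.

254

0b111100101 = 111100101
476 = 111011100
→ XOR → 000111001 = 57
226 = 011100010
→ OR → 011111011 = 251
86 = 001010110
→ AND → 001010010 = 82
238 = 011101110
→ OR → 011111110 = 254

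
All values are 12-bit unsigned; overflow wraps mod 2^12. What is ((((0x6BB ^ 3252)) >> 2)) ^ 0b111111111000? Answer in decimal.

3451

0x6BB = 011010111011
3252 = 110010110100
→ ^ → 101000001111 = 2575
→ >> 2 → 001010000011 = 643
0b111111111000 = 111111111000
→ ^ → 110101111011 = 3451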